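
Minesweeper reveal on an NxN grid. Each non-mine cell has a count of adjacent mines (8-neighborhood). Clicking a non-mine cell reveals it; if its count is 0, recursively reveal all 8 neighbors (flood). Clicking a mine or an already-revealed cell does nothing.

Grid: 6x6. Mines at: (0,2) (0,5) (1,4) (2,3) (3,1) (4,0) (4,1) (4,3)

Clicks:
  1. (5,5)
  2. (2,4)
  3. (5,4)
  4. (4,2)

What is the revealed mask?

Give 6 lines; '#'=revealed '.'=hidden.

Answer: ......
......
....##
....##
..#.##
....##

Derivation:
Click 1 (5,5) count=0: revealed 8 new [(2,4) (2,5) (3,4) (3,5) (4,4) (4,5) (5,4) (5,5)] -> total=8
Click 2 (2,4) count=2: revealed 0 new [(none)] -> total=8
Click 3 (5,4) count=1: revealed 0 new [(none)] -> total=8
Click 4 (4,2) count=3: revealed 1 new [(4,2)] -> total=9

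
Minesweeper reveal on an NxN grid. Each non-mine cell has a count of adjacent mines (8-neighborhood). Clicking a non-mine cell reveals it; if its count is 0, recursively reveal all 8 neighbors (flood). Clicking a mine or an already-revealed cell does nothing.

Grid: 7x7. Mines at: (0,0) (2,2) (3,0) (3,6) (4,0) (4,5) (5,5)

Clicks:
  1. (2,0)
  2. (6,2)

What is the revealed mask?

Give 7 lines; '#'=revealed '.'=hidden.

Answer: .......
.......
#......
.####..
.####..
#####..
#####..

Derivation:
Click 1 (2,0) count=1: revealed 1 new [(2,0)] -> total=1
Click 2 (6,2) count=0: revealed 18 new [(3,1) (3,2) (3,3) (3,4) (4,1) (4,2) (4,3) (4,4) (5,0) (5,1) (5,2) (5,3) (5,4) (6,0) (6,1) (6,2) (6,3) (6,4)] -> total=19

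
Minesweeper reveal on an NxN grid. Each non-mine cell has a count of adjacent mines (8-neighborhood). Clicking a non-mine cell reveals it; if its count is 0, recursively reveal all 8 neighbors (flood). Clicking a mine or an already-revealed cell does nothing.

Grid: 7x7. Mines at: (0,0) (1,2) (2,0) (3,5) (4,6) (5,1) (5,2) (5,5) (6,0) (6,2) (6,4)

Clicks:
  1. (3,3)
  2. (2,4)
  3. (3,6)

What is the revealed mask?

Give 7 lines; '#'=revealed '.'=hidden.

Click 1 (3,3) count=0: revealed 12 new [(2,1) (2,2) (2,3) (2,4) (3,1) (3,2) (3,3) (3,4) (4,1) (4,2) (4,3) (4,4)] -> total=12
Click 2 (2,4) count=1: revealed 0 new [(none)] -> total=12
Click 3 (3,6) count=2: revealed 1 new [(3,6)] -> total=13

Answer: .......
.......
.####..
.####.#
.####..
.......
.......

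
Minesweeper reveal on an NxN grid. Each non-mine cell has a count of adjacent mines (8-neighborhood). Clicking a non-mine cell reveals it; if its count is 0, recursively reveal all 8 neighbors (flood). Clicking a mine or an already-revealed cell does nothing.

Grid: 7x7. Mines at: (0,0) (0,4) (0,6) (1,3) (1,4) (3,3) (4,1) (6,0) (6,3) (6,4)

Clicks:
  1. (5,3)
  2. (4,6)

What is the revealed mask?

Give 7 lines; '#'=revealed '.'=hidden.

Answer: .......
.....##
....###
....###
....###
...####
.....##

Derivation:
Click 1 (5,3) count=2: revealed 1 new [(5,3)] -> total=1
Click 2 (4,6) count=0: revealed 16 new [(1,5) (1,6) (2,4) (2,5) (2,6) (3,4) (3,5) (3,6) (4,4) (4,5) (4,6) (5,4) (5,5) (5,6) (6,5) (6,6)] -> total=17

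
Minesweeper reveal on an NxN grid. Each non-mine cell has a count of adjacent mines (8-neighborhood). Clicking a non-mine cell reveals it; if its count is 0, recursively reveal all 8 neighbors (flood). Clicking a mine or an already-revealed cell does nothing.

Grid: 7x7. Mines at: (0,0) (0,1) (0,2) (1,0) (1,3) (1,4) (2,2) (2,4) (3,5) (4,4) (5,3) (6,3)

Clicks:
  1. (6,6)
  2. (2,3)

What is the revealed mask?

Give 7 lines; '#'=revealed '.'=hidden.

Click 1 (6,6) count=0: revealed 8 new [(4,5) (4,6) (5,4) (5,5) (5,6) (6,4) (6,5) (6,6)] -> total=8
Click 2 (2,3) count=4: revealed 1 new [(2,3)] -> total=9

Answer: .......
.......
...#...
.......
.....##
....###
....###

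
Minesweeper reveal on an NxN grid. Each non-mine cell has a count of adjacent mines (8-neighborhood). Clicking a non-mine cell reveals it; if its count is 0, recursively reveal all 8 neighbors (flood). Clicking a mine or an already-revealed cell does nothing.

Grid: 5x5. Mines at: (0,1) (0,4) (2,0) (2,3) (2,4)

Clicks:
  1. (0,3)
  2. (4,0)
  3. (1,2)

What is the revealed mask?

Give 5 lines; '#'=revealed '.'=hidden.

Click 1 (0,3) count=1: revealed 1 new [(0,3)] -> total=1
Click 2 (4,0) count=0: revealed 10 new [(3,0) (3,1) (3,2) (3,3) (3,4) (4,0) (4,1) (4,2) (4,3) (4,4)] -> total=11
Click 3 (1,2) count=2: revealed 1 new [(1,2)] -> total=12

Answer: ...#.
..#..
.....
#####
#####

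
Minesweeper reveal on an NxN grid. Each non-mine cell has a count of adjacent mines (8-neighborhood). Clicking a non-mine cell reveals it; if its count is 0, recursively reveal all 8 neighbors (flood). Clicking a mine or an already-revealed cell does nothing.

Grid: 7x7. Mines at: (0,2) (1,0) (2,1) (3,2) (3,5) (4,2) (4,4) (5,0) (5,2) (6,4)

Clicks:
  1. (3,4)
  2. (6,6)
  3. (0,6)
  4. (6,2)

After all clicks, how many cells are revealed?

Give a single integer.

Answer: 20

Derivation:
Click 1 (3,4) count=2: revealed 1 new [(3,4)] -> total=1
Click 2 (6,6) count=0: revealed 6 new [(4,5) (4,6) (5,5) (5,6) (6,5) (6,6)] -> total=7
Click 3 (0,6) count=0: revealed 12 new [(0,3) (0,4) (0,5) (0,6) (1,3) (1,4) (1,5) (1,6) (2,3) (2,4) (2,5) (2,6)] -> total=19
Click 4 (6,2) count=1: revealed 1 new [(6,2)] -> total=20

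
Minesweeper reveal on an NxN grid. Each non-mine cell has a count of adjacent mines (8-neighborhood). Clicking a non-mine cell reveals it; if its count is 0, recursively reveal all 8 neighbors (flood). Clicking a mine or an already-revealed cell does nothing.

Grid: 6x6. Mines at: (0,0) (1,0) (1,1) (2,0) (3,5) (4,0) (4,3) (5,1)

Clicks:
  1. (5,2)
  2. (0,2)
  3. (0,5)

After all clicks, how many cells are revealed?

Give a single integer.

Click 1 (5,2) count=2: revealed 1 new [(5,2)] -> total=1
Click 2 (0,2) count=1: revealed 1 new [(0,2)] -> total=2
Click 3 (0,5) count=0: revealed 14 new [(0,3) (0,4) (0,5) (1,2) (1,3) (1,4) (1,5) (2,2) (2,3) (2,4) (2,5) (3,2) (3,3) (3,4)] -> total=16

Answer: 16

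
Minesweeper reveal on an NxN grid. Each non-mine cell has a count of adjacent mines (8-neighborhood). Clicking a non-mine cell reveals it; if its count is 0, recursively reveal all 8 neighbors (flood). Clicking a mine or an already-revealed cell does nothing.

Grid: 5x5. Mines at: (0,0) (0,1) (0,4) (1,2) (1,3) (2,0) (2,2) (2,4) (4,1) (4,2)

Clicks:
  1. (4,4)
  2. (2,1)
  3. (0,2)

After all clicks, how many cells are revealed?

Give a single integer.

Answer: 6

Derivation:
Click 1 (4,4) count=0: revealed 4 new [(3,3) (3,4) (4,3) (4,4)] -> total=4
Click 2 (2,1) count=3: revealed 1 new [(2,1)] -> total=5
Click 3 (0,2) count=3: revealed 1 new [(0,2)] -> total=6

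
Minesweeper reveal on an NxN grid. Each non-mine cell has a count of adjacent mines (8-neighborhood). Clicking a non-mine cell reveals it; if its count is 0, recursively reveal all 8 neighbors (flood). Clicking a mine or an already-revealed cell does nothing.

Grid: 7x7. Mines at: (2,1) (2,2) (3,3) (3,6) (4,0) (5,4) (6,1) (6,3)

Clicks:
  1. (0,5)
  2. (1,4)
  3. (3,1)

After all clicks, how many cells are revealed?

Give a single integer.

Answer: 19

Derivation:
Click 1 (0,5) count=0: revealed 18 new [(0,0) (0,1) (0,2) (0,3) (0,4) (0,5) (0,6) (1,0) (1,1) (1,2) (1,3) (1,4) (1,5) (1,6) (2,3) (2,4) (2,5) (2,6)] -> total=18
Click 2 (1,4) count=0: revealed 0 new [(none)] -> total=18
Click 3 (3,1) count=3: revealed 1 new [(3,1)] -> total=19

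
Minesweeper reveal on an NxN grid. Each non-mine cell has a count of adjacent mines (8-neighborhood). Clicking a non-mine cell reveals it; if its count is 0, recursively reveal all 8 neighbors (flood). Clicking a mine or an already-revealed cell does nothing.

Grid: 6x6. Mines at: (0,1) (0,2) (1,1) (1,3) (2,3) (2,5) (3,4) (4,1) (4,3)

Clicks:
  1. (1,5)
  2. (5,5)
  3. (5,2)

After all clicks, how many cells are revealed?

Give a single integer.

Click 1 (1,5) count=1: revealed 1 new [(1,5)] -> total=1
Click 2 (5,5) count=0: revealed 4 new [(4,4) (4,5) (5,4) (5,5)] -> total=5
Click 3 (5,2) count=2: revealed 1 new [(5,2)] -> total=6

Answer: 6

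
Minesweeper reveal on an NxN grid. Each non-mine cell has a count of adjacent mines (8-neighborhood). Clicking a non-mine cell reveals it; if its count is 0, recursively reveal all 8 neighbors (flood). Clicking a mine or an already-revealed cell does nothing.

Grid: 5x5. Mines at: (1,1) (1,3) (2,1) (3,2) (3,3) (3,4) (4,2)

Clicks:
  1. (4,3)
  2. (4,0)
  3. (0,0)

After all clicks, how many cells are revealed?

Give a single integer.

Click 1 (4,3) count=4: revealed 1 new [(4,3)] -> total=1
Click 2 (4,0) count=0: revealed 4 new [(3,0) (3,1) (4,0) (4,1)] -> total=5
Click 3 (0,0) count=1: revealed 1 new [(0,0)] -> total=6

Answer: 6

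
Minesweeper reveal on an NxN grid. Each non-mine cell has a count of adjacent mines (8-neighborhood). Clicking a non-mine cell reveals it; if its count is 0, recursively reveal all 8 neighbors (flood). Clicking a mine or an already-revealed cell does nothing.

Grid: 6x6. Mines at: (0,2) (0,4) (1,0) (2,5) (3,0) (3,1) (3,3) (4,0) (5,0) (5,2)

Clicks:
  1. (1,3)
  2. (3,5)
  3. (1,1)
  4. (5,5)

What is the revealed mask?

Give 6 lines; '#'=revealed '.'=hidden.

Answer: ......
.#.#..
......
....##
...###
...###

Derivation:
Click 1 (1,3) count=2: revealed 1 new [(1,3)] -> total=1
Click 2 (3,5) count=1: revealed 1 new [(3,5)] -> total=2
Click 3 (1,1) count=2: revealed 1 new [(1,1)] -> total=3
Click 4 (5,5) count=0: revealed 7 new [(3,4) (4,3) (4,4) (4,5) (5,3) (5,4) (5,5)] -> total=10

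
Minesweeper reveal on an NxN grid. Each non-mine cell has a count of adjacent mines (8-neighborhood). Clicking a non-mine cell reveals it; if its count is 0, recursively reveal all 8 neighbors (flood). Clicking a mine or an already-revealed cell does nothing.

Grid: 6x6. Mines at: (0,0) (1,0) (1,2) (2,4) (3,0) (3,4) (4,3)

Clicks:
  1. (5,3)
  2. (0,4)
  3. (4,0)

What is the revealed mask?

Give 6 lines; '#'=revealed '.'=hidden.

Click 1 (5,3) count=1: revealed 1 new [(5,3)] -> total=1
Click 2 (0,4) count=0: revealed 6 new [(0,3) (0,4) (0,5) (1,3) (1,4) (1,5)] -> total=7
Click 3 (4,0) count=1: revealed 1 new [(4,0)] -> total=8

Answer: ...###
...###
......
......
#.....
...#..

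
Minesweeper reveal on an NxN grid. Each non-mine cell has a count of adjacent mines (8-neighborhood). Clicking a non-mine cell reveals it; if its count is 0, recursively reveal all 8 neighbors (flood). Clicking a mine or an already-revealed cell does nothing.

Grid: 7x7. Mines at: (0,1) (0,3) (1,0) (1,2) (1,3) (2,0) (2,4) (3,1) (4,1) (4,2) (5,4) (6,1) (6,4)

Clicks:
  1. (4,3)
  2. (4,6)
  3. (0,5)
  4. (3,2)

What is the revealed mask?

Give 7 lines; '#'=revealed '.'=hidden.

Click 1 (4,3) count=2: revealed 1 new [(4,3)] -> total=1
Click 2 (4,6) count=0: revealed 16 new [(0,4) (0,5) (0,6) (1,4) (1,5) (1,6) (2,5) (2,6) (3,5) (3,6) (4,5) (4,6) (5,5) (5,6) (6,5) (6,6)] -> total=17
Click 3 (0,5) count=0: revealed 0 new [(none)] -> total=17
Click 4 (3,2) count=3: revealed 1 new [(3,2)] -> total=18

Answer: ....###
....###
.....##
..#..##
...#.##
.....##
.....##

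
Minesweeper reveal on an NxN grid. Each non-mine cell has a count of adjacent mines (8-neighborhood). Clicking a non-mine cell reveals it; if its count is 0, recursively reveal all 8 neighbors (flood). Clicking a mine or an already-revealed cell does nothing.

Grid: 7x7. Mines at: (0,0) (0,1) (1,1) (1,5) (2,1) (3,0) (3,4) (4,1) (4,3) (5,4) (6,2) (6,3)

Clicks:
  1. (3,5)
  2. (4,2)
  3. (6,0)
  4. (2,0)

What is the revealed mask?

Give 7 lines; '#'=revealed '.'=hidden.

Answer: .......
.......
#......
.....#.
..#....
##.....
##.....

Derivation:
Click 1 (3,5) count=1: revealed 1 new [(3,5)] -> total=1
Click 2 (4,2) count=2: revealed 1 new [(4,2)] -> total=2
Click 3 (6,0) count=0: revealed 4 new [(5,0) (5,1) (6,0) (6,1)] -> total=6
Click 4 (2,0) count=3: revealed 1 new [(2,0)] -> total=7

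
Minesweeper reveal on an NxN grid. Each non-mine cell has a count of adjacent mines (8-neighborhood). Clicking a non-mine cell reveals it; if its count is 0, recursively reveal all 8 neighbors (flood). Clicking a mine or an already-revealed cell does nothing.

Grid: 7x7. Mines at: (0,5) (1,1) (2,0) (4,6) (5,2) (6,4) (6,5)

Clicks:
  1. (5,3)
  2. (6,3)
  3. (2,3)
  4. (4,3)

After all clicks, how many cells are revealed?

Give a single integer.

Answer: 29

Derivation:
Click 1 (5,3) count=2: revealed 1 new [(5,3)] -> total=1
Click 2 (6,3) count=2: revealed 1 new [(6,3)] -> total=2
Click 3 (2,3) count=0: revealed 27 new [(0,2) (0,3) (0,4) (1,2) (1,3) (1,4) (1,5) (1,6) (2,1) (2,2) (2,3) (2,4) (2,5) (2,6) (3,1) (3,2) (3,3) (3,4) (3,5) (3,6) (4,1) (4,2) (4,3) (4,4) (4,5) (5,4) (5,5)] -> total=29
Click 4 (4,3) count=1: revealed 0 new [(none)] -> total=29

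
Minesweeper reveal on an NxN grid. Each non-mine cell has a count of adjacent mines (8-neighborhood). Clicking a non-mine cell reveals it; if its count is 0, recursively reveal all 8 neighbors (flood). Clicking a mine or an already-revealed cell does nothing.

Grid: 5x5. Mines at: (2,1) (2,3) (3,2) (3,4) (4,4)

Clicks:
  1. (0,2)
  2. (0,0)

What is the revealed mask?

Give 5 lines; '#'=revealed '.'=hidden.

Answer: #####
#####
.....
.....
.....

Derivation:
Click 1 (0,2) count=0: revealed 10 new [(0,0) (0,1) (0,2) (0,3) (0,4) (1,0) (1,1) (1,2) (1,3) (1,4)] -> total=10
Click 2 (0,0) count=0: revealed 0 new [(none)] -> total=10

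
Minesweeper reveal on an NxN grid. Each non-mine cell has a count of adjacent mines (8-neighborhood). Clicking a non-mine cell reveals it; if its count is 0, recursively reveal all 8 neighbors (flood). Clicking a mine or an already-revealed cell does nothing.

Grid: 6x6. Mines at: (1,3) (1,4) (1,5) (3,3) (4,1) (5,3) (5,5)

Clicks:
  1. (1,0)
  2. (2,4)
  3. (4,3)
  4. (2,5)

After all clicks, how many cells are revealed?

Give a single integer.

Answer: 15

Derivation:
Click 1 (1,0) count=0: revealed 12 new [(0,0) (0,1) (0,2) (1,0) (1,1) (1,2) (2,0) (2,1) (2,2) (3,0) (3,1) (3,2)] -> total=12
Click 2 (2,4) count=4: revealed 1 new [(2,4)] -> total=13
Click 3 (4,3) count=2: revealed 1 new [(4,3)] -> total=14
Click 4 (2,5) count=2: revealed 1 new [(2,5)] -> total=15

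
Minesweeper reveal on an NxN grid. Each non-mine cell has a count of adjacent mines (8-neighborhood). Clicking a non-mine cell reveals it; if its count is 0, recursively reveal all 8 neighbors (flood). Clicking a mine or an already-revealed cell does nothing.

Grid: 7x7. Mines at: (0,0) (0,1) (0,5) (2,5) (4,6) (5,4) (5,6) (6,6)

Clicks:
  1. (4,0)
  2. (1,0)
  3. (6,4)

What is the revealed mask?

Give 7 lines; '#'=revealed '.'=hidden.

Click 1 (4,0) count=0: revealed 31 new [(0,2) (0,3) (0,4) (1,0) (1,1) (1,2) (1,3) (1,4) (2,0) (2,1) (2,2) (2,3) (2,4) (3,0) (3,1) (3,2) (3,3) (3,4) (4,0) (4,1) (4,2) (4,3) (4,4) (5,0) (5,1) (5,2) (5,3) (6,0) (6,1) (6,2) (6,3)] -> total=31
Click 2 (1,0) count=2: revealed 0 new [(none)] -> total=31
Click 3 (6,4) count=1: revealed 1 new [(6,4)] -> total=32

Answer: ..###..
#####..
#####..
#####..
#####..
####...
#####..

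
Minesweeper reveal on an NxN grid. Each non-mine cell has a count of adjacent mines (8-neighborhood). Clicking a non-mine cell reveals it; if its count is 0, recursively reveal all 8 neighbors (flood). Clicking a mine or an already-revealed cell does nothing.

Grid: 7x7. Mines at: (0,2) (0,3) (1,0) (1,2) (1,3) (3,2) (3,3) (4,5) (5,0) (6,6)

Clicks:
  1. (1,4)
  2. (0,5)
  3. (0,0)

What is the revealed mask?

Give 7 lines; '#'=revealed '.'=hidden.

Click 1 (1,4) count=2: revealed 1 new [(1,4)] -> total=1
Click 2 (0,5) count=0: revealed 11 new [(0,4) (0,5) (0,6) (1,5) (1,6) (2,4) (2,5) (2,6) (3,4) (3,5) (3,6)] -> total=12
Click 3 (0,0) count=1: revealed 1 new [(0,0)] -> total=13

Answer: #...###
....###
....###
....###
.......
.......
.......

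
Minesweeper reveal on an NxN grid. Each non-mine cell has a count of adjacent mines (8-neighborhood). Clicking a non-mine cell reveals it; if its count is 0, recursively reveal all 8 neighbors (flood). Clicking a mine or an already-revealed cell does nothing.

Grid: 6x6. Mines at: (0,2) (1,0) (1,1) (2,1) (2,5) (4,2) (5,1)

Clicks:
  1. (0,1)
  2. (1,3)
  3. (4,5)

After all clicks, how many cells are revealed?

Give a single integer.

Click 1 (0,1) count=3: revealed 1 new [(0,1)] -> total=1
Click 2 (1,3) count=1: revealed 1 new [(1,3)] -> total=2
Click 3 (4,5) count=0: revealed 9 new [(3,3) (3,4) (3,5) (4,3) (4,4) (4,5) (5,3) (5,4) (5,5)] -> total=11

Answer: 11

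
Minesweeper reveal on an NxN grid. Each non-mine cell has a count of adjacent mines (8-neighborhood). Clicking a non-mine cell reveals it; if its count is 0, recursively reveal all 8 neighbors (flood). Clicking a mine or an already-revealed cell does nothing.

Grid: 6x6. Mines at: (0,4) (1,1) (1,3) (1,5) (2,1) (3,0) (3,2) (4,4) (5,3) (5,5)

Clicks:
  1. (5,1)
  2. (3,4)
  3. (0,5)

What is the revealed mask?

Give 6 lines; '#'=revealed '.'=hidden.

Answer: .....#
......
......
....#.
###...
###...

Derivation:
Click 1 (5,1) count=0: revealed 6 new [(4,0) (4,1) (4,2) (5,0) (5,1) (5,2)] -> total=6
Click 2 (3,4) count=1: revealed 1 new [(3,4)] -> total=7
Click 3 (0,5) count=2: revealed 1 new [(0,5)] -> total=8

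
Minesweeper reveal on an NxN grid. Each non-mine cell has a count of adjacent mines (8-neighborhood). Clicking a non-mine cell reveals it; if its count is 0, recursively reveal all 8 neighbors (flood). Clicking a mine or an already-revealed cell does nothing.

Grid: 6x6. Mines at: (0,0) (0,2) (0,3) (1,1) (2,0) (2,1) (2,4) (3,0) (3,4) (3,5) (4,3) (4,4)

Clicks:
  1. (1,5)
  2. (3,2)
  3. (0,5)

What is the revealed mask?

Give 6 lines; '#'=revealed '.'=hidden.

Answer: ....##
....##
......
..#...
......
......

Derivation:
Click 1 (1,5) count=1: revealed 1 new [(1,5)] -> total=1
Click 2 (3,2) count=2: revealed 1 new [(3,2)] -> total=2
Click 3 (0,5) count=0: revealed 3 new [(0,4) (0,5) (1,4)] -> total=5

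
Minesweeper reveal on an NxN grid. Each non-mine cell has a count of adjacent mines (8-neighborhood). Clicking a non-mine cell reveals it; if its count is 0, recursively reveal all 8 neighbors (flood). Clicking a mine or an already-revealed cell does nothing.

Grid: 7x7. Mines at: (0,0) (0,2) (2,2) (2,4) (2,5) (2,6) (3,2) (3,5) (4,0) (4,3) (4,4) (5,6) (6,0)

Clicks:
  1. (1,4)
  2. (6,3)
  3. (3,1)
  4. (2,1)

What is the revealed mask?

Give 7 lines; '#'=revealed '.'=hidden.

Click 1 (1,4) count=2: revealed 1 new [(1,4)] -> total=1
Click 2 (6,3) count=0: revealed 10 new [(5,1) (5,2) (5,3) (5,4) (5,5) (6,1) (6,2) (6,3) (6,4) (6,5)] -> total=11
Click 3 (3,1) count=3: revealed 1 new [(3,1)] -> total=12
Click 4 (2,1) count=2: revealed 1 new [(2,1)] -> total=13

Answer: .......
....#..
.#.....
.#.....
.......
.#####.
.#####.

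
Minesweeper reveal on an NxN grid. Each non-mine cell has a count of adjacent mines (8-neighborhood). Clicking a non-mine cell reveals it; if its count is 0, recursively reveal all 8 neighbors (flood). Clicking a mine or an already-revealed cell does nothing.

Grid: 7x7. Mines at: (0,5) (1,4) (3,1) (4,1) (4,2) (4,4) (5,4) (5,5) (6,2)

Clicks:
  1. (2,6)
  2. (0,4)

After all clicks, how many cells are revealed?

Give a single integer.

Click 1 (2,6) count=0: revealed 8 new [(1,5) (1,6) (2,5) (2,6) (3,5) (3,6) (4,5) (4,6)] -> total=8
Click 2 (0,4) count=2: revealed 1 new [(0,4)] -> total=9

Answer: 9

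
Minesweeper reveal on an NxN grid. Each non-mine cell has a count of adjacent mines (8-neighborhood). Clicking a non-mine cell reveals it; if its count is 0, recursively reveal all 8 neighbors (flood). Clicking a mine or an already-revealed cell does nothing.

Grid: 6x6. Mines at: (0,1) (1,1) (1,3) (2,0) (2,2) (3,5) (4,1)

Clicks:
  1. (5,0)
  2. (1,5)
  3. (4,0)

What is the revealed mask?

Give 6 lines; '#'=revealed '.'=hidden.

Answer: ....##
....##
....##
......
#.....
#.....

Derivation:
Click 1 (5,0) count=1: revealed 1 new [(5,0)] -> total=1
Click 2 (1,5) count=0: revealed 6 new [(0,4) (0,5) (1,4) (1,5) (2,4) (2,5)] -> total=7
Click 3 (4,0) count=1: revealed 1 new [(4,0)] -> total=8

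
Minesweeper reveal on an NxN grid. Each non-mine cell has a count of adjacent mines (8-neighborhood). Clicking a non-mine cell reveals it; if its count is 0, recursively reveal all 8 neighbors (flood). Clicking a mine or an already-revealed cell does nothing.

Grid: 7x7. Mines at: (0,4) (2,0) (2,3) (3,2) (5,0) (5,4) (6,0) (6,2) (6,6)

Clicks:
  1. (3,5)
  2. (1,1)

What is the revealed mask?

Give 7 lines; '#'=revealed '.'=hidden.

Click 1 (3,5) count=0: revealed 16 new [(0,5) (0,6) (1,4) (1,5) (1,6) (2,4) (2,5) (2,6) (3,4) (3,5) (3,6) (4,4) (4,5) (4,6) (5,5) (5,6)] -> total=16
Click 2 (1,1) count=1: revealed 1 new [(1,1)] -> total=17

Answer: .....##
.#..###
....###
....###
....###
.....##
.......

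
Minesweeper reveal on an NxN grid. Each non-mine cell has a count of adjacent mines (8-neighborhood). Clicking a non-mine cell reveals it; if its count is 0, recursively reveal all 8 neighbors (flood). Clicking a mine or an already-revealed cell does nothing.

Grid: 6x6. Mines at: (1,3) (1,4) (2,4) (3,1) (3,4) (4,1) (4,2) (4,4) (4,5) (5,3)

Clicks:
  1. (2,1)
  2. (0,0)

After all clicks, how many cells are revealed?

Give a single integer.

Answer: 9

Derivation:
Click 1 (2,1) count=1: revealed 1 new [(2,1)] -> total=1
Click 2 (0,0) count=0: revealed 8 new [(0,0) (0,1) (0,2) (1,0) (1,1) (1,2) (2,0) (2,2)] -> total=9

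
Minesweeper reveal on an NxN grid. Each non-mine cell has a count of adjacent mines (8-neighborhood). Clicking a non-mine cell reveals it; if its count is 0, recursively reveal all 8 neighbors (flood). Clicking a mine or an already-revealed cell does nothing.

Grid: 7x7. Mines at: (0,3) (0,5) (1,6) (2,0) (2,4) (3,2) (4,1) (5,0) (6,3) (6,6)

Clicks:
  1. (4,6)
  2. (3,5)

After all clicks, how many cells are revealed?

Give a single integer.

Click 1 (4,6) count=0: revealed 14 new [(2,5) (2,6) (3,3) (3,4) (3,5) (3,6) (4,3) (4,4) (4,5) (4,6) (5,3) (5,4) (5,5) (5,6)] -> total=14
Click 2 (3,5) count=1: revealed 0 new [(none)] -> total=14

Answer: 14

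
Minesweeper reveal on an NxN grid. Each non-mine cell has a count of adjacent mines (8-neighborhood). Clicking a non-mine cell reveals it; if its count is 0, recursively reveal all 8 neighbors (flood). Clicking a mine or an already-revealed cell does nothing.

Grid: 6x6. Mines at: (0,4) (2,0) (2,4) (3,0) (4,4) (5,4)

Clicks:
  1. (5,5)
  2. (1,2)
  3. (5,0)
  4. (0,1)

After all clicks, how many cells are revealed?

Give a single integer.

Answer: 23

Derivation:
Click 1 (5,5) count=2: revealed 1 new [(5,5)] -> total=1
Click 2 (1,2) count=0: revealed 22 new [(0,0) (0,1) (0,2) (0,3) (1,0) (1,1) (1,2) (1,3) (2,1) (2,2) (2,3) (3,1) (3,2) (3,3) (4,0) (4,1) (4,2) (4,3) (5,0) (5,1) (5,2) (5,3)] -> total=23
Click 3 (5,0) count=0: revealed 0 new [(none)] -> total=23
Click 4 (0,1) count=0: revealed 0 new [(none)] -> total=23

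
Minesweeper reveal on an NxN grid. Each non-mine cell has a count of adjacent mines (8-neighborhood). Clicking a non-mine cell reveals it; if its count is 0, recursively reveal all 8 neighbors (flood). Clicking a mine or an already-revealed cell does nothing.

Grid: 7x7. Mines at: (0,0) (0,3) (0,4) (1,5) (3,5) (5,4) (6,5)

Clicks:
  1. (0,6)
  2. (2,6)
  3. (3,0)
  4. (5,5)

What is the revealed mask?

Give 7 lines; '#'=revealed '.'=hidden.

Click 1 (0,6) count=1: revealed 1 new [(0,6)] -> total=1
Click 2 (2,6) count=2: revealed 1 new [(2,6)] -> total=2
Click 3 (3,0) count=0: revealed 28 new [(1,0) (1,1) (1,2) (1,3) (1,4) (2,0) (2,1) (2,2) (2,3) (2,4) (3,0) (3,1) (3,2) (3,3) (3,4) (4,0) (4,1) (4,2) (4,3) (4,4) (5,0) (5,1) (5,2) (5,3) (6,0) (6,1) (6,2) (6,3)] -> total=30
Click 4 (5,5) count=2: revealed 1 new [(5,5)] -> total=31

Answer: ......#
#####..
#####.#
#####..
#####..
####.#.
####...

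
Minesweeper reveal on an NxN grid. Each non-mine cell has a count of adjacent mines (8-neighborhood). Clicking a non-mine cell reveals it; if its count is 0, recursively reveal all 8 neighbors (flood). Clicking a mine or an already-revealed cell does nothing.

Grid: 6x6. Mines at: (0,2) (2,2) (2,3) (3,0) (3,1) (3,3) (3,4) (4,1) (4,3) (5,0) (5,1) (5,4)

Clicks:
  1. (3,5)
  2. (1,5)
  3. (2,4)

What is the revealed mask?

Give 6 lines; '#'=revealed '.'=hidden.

Click 1 (3,5) count=1: revealed 1 new [(3,5)] -> total=1
Click 2 (1,5) count=0: revealed 8 new [(0,3) (0,4) (0,5) (1,3) (1,4) (1,5) (2,4) (2,5)] -> total=9
Click 3 (2,4) count=3: revealed 0 new [(none)] -> total=9

Answer: ...###
...###
....##
.....#
......
......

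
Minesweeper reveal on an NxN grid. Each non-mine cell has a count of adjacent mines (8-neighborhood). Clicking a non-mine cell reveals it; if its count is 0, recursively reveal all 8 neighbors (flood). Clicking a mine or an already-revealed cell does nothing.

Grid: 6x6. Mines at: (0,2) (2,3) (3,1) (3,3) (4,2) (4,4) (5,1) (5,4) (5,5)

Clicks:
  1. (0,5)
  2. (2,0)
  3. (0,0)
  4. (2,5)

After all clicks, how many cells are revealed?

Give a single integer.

Click 1 (0,5) count=0: revealed 10 new [(0,3) (0,4) (0,5) (1,3) (1,4) (1,5) (2,4) (2,5) (3,4) (3,5)] -> total=10
Click 2 (2,0) count=1: revealed 1 new [(2,0)] -> total=11
Click 3 (0,0) count=0: revealed 5 new [(0,0) (0,1) (1,0) (1,1) (2,1)] -> total=16
Click 4 (2,5) count=0: revealed 0 new [(none)] -> total=16

Answer: 16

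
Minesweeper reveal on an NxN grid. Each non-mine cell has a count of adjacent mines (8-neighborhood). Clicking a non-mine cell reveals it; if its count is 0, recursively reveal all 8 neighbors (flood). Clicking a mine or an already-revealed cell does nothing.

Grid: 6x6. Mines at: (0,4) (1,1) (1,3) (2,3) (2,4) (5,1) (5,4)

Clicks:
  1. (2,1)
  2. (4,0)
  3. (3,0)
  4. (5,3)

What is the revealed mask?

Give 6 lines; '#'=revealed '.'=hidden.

Answer: ......
......
###...
###...
###...
...#..

Derivation:
Click 1 (2,1) count=1: revealed 1 new [(2,1)] -> total=1
Click 2 (4,0) count=1: revealed 1 new [(4,0)] -> total=2
Click 3 (3,0) count=0: revealed 7 new [(2,0) (2,2) (3,0) (3,1) (3,2) (4,1) (4,2)] -> total=9
Click 4 (5,3) count=1: revealed 1 new [(5,3)] -> total=10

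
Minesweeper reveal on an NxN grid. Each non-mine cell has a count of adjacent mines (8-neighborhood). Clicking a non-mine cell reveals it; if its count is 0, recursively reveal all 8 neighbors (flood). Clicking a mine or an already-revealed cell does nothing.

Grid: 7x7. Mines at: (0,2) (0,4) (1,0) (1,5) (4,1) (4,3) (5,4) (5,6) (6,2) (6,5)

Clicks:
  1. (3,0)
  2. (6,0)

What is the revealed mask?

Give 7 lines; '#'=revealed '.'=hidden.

Click 1 (3,0) count=1: revealed 1 new [(3,0)] -> total=1
Click 2 (6,0) count=0: revealed 4 new [(5,0) (5,1) (6,0) (6,1)] -> total=5

Answer: .......
.......
.......
#......
.......
##.....
##.....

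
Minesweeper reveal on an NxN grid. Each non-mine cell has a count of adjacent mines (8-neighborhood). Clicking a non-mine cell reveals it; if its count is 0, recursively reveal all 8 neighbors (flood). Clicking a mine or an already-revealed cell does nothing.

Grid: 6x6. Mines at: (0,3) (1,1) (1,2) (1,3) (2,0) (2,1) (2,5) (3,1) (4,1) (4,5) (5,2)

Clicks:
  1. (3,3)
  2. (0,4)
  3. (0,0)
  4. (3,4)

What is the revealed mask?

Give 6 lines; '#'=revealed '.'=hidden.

Answer: #...#.
......
..###.
..###.
..###.
......

Derivation:
Click 1 (3,3) count=0: revealed 9 new [(2,2) (2,3) (2,4) (3,2) (3,3) (3,4) (4,2) (4,3) (4,4)] -> total=9
Click 2 (0,4) count=2: revealed 1 new [(0,4)] -> total=10
Click 3 (0,0) count=1: revealed 1 new [(0,0)] -> total=11
Click 4 (3,4) count=2: revealed 0 new [(none)] -> total=11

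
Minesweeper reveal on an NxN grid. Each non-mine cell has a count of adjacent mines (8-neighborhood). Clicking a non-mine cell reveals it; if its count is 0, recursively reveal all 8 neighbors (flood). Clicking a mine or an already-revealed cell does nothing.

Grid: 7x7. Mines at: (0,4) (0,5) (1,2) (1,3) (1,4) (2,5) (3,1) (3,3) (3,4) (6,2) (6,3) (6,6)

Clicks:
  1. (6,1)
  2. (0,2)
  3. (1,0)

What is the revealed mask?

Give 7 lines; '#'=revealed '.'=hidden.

Answer: ###....
##.....
##.....
.......
.......
.......
.#.....

Derivation:
Click 1 (6,1) count=1: revealed 1 new [(6,1)] -> total=1
Click 2 (0,2) count=2: revealed 1 new [(0,2)] -> total=2
Click 3 (1,0) count=0: revealed 6 new [(0,0) (0,1) (1,0) (1,1) (2,0) (2,1)] -> total=8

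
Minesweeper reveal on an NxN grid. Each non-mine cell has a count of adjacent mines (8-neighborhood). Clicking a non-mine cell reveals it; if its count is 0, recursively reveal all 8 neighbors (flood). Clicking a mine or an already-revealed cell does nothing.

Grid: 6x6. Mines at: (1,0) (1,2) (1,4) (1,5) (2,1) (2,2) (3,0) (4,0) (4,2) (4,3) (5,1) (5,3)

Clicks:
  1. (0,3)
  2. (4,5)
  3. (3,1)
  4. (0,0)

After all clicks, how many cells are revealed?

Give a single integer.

Click 1 (0,3) count=2: revealed 1 new [(0,3)] -> total=1
Click 2 (4,5) count=0: revealed 8 new [(2,4) (2,5) (3,4) (3,5) (4,4) (4,5) (5,4) (5,5)] -> total=9
Click 3 (3,1) count=5: revealed 1 new [(3,1)] -> total=10
Click 4 (0,0) count=1: revealed 1 new [(0,0)] -> total=11

Answer: 11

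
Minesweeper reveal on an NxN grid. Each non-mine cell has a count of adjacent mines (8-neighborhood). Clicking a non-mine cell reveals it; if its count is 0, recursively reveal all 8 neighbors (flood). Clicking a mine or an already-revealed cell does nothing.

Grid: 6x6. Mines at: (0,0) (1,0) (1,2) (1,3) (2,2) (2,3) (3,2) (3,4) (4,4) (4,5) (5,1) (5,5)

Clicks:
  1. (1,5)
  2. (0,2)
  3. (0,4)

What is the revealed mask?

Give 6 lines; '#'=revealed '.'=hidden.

Answer: ..#.##
....##
....##
......
......
......

Derivation:
Click 1 (1,5) count=0: revealed 6 new [(0,4) (0,5) (1,4) (1,5) (2,4) (2,5)] -> total=6
Click 2 (0,2) count=2: revealed 1 new [(0,2)] -> total=7
Click 3 (0,4) count=1: revealed 0 new [(none)] -> total=7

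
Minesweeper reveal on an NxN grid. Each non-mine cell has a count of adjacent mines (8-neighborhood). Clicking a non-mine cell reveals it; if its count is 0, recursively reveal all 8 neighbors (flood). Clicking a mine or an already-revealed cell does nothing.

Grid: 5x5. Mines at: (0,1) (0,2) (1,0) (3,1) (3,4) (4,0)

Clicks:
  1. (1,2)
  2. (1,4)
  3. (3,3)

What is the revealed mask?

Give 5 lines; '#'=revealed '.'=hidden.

Answer: ...##
..###
...##
...#.
.....

Derivation:
Click 1 (1,2) count=2: revealed 1 new [(1,2)] -> total=1
Click 2 (1,4) count=0: revealed 6 new [(0,3) (0,4) (1,3) (1,4) (2,3) (2,4)] -> total=7
Click 3 (3,3) count=1: revealed 1 new [(3,3)] -> total=8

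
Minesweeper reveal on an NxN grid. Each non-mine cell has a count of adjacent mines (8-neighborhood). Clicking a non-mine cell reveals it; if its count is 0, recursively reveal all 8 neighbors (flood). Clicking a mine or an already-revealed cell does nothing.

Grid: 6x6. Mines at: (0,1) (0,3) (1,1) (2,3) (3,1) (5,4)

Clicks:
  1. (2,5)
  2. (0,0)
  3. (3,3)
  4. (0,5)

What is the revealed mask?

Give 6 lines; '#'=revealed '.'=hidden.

Click 1 (2,5) count=0: revealed 10 new [(0,4) (0,5) (1,4) (1,5) (2,4) (2,5) (3,4) (3,5) (4,4) (4,5)] -> total=10
Click 2 (0,0) count=2: revealed 1 new [(0,0)] -> total=11
Click 3 (3,3) count=1: revealed 1 new [(3,3)] -> total=12
Click 4 (0,5) count=0: revealed 0 new [(none)] -> total=12

Answer: #...##
....##
....##
...###
....##
......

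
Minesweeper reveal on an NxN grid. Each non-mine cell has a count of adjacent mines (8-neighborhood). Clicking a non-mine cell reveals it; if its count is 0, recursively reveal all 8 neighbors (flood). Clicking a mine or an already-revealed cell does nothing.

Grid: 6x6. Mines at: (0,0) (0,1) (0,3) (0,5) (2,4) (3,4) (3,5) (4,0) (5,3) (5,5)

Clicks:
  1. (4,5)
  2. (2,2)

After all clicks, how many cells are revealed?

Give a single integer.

Click 1 (4,5) count=3: revealed 1 new [(4,5)] -> total=1
Click 2 (2,2) count=0: revealed 15 new [(1,0) (1,1) (1,2) (1,3) (2,0) (2,1) (2,2) (2,3) (3,0) (3,1) (3,2) (3,3) (4,1) (4,2) (4,3)] -> total=16

Answer: 16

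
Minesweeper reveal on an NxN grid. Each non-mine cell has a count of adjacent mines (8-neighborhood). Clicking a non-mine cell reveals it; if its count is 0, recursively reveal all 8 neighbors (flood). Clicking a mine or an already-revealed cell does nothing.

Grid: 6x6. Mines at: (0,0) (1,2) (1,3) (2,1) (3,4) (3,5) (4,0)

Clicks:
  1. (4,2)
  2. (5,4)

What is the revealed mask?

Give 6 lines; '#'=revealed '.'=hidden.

Answer: ......
......
......
.###..
.#####
.#####

Derivation:
Click 1 (4,2) count=0: revealed 13 new [(3,1) (3,2) (3,3) (4,1) (4,2) (4,3) (4,4) (4,5) (5,1) (5,2) (5,3) (5,4) (5,5)] -> total=13
Click 2 (5,4) count=0: revealed 0 new [(none)] -> total=13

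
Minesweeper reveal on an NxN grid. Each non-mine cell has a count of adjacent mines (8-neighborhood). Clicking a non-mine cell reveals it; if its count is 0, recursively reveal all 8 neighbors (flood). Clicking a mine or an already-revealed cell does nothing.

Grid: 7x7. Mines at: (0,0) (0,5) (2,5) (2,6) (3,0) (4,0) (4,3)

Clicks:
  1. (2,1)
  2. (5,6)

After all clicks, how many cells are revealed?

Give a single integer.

Answer: 21

Derivation:
Click 1 (2,1) count=1: revealed 1 new [(2,1)] -> total=1
Click 2 (5,6) count=0: revealed 20 new [(3,4) (3,5) (3,6) (4,4) (4,5) (4,6) (5,0) (5,1) (5,2) (5,3) (5,4) (5,5) (5,6) (6,0) (6,1) (6,2) (6,3) (6,4) (6,5) (6,6)] -> total=21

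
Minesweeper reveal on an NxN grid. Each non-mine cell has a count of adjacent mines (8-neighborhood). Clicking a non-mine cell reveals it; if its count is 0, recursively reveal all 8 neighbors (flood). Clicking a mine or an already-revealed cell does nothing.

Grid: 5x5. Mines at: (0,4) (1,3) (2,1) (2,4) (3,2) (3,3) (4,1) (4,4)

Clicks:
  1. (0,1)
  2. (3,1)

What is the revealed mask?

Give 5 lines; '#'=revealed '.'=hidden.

Click 1 (0,1) count=0: revealed 6 new [(0,0) (0,1) (0,2) (1,0) (1,1) (1,2)] -> total=6
Click 2 (3,1) count=3: revealed 1 new [(3,1)] -> total=7

Answer: ###..
###..
.....
.#...
.....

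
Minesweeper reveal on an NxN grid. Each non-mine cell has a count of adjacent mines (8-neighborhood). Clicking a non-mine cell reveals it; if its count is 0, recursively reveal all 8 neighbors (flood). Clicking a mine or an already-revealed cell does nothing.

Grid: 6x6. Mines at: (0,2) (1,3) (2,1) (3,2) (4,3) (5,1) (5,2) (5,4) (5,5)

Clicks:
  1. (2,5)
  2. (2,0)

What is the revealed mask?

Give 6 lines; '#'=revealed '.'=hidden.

Answer: ....##
....##
#...##
....##
....##
......

Derivation:
Click 1 (2,5) count=0: revealed 10 new [(0,4) (0,5) (1,4) (1,5) (2,4) (2,5) (3,4) (3,5) (4,4) (4,5)] -> total=10
Click 2 (2,0) count=1: revealed 1 new [(2,0)] -> total=11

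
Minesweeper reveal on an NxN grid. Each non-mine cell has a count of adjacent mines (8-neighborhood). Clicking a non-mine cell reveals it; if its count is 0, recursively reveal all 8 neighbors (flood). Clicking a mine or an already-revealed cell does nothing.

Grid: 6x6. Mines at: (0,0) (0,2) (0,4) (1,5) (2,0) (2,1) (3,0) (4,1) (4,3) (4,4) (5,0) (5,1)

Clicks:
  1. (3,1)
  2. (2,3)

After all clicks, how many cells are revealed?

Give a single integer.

Click 1 (3,1) count=4: revealed 1 new [(3,1)] -> total=1
Click 2 (2,3) count=0: revealed 9 new [(1,2) (1,3) (1,4) (2,2) (2,3) (2,4) (3,2) (3,3) (3,4)] -> total=10

Answer: 10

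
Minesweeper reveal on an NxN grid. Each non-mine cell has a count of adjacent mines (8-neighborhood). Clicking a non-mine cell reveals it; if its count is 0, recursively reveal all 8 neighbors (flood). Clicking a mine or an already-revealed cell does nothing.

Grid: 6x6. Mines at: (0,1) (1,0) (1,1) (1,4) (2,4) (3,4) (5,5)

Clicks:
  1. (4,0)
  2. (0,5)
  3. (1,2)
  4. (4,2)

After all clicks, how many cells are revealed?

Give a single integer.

Answer: 20

Derivation:
Click 1 (4,0) count=0: revealed 18 new [(2,0) (2,1) (2,2) (2,3) (3,0) (3,1) (3,2) (3,3) (4,0) (4,1) (4,2) (4,3) (4,4) (5,0) (5,1) (5,2) (5,3) (5,4)] -> total=18
Click 2 (0,5) count=1: revealed 1 new [(0,5)] -> total=19
Click 3 (1,2) count=2: revealed 1 new [(1,2)] -> total=20
Click 4 (4,2) count=0: revealed 0 new [(none)] -> total=20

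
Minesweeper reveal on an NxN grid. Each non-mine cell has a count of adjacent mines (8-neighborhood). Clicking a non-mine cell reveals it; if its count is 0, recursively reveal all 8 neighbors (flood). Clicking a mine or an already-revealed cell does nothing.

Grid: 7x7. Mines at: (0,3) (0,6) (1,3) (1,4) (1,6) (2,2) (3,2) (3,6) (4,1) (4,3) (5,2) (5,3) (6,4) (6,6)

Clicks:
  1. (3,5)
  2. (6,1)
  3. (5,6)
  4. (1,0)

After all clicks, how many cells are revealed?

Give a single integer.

Answer: 13

Derivation:
Click 1 (3,5) count=1: revealed 1 new [(3,5)] -> total=1
Click 2 (6,1) count=1: revealed 1 new [(6,1)] -> total=2
Click 3 (5,6) count=1: revealed 1 new [(5,6)] -> total=3
Click 4 (1,0) count=0: revealed 10 new [(0,0) (0,1) (0,2) (1,0) (1,1) (1,2) (2,0) (2,1) (3,0) (3,1)] -> total=13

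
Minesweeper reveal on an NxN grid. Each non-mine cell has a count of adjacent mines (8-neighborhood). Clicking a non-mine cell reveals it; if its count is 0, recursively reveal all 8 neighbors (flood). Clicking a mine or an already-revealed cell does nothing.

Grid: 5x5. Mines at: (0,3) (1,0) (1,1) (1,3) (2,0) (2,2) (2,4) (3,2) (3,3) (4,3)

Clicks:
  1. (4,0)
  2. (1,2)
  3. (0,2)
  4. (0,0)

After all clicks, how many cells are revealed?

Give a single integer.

Click 1 (4,0) count=0: revealed 4 new [(3,0) (3,1) (4,0) (4,1)] -> total=4
Click 2 (1,2) count=4: revealed 1 new [(1,2)] -> total=5
Click 3 (0,2) count=3: revealed 1 new [(0,2)] -> total=6
Click 4 (0,0) count=2: revealed 1 new [(0,0)] -> total=7

Answer: 7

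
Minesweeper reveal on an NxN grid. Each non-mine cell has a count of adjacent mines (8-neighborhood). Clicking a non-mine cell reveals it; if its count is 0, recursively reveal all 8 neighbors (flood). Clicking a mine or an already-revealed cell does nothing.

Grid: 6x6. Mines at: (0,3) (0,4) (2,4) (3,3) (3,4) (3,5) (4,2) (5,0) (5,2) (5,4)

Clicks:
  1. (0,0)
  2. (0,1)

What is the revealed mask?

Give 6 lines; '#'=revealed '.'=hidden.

Answer: ###...
###...
###...
###...
##....
......

Derivation:
Click 1 (0,0) count=0: revealed 14 new [(0,0) (0,1) (0,2) (1,0) (1,1) (1,2) (2,0) (2,1) (2,2) (3,0) (3,1) (3,2) (4,0) (4,1)] -> total=14
Click 2 (0,1) count=0: revealed 0 new [(none)] -> total=14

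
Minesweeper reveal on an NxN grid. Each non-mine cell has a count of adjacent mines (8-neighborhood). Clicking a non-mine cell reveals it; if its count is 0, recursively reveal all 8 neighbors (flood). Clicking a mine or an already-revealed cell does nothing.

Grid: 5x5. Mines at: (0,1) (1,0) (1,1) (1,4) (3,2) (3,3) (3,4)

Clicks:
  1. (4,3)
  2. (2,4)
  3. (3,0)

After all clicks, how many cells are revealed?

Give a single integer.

Answer: 8

Derivation:
Click 1 (4,3) count=3: revealed 1 new [(4,3)] -> total=1
Click 2 (2,4) count=3: revealed 1 new [(2,4)] -> total=2
Click 3 (3,0) count=0: revealed 6 new [(2,0) (2,1) (3,0) (3,1) (4,0) (4,1)] -> total=8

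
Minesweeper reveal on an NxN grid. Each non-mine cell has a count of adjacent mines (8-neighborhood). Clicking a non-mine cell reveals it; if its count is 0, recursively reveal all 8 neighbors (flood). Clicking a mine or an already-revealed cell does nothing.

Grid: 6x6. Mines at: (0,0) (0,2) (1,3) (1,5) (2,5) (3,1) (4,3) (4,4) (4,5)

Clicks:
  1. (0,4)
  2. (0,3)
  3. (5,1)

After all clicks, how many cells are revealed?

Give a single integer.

Click 1 (0,4) count=2: revealed 1 new [(0,4)] -> total=1
Click 2 (0,3) count=2: revealed 1 new [(0,3)] -> total=2
Click 3 (5,1) count=0: revealed 6 new [(4,0) (4,1) (4,2) (5,0) (5,1) (5,2)] -> total=8

Answer: 8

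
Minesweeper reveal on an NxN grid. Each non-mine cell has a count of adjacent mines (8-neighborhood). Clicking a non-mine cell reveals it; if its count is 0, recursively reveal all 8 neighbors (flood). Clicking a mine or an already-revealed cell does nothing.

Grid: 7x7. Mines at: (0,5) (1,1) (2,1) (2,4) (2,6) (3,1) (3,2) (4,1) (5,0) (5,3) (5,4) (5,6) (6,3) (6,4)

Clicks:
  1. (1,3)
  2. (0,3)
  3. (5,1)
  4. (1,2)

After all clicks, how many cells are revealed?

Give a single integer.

Answer: 7

Derivation:
Click 1 (1,3) count=1: revealed 1 new [(1,3)] -> total=1
Click 2 (0,3) count=0: revealed 5 new [(0,2) (0,3) (0,4) (1,2) (1,4)] -> total=6
Click 3 (5,1) count=2: revealed 1 new [(5,1)] -> total=7
Click 4 (1,2) count=2: revealed 0 new [(none)] -> total=7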